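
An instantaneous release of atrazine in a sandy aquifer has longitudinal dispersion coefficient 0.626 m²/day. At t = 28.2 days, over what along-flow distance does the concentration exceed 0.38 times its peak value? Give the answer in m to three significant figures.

16.5 m

The plume is Gaussian with σ = √(2Dt) = √(2 × 0.626 × 28.2) = 5.942 m.
C/C_peak = exp(−Δx²/(2σ²)) = 0.38 ⇒ Δx = σ·√(−2 ln 0.38) = 5.942 × 1.391 = 8.265 m.
Width = 2Δx = 16.5 m.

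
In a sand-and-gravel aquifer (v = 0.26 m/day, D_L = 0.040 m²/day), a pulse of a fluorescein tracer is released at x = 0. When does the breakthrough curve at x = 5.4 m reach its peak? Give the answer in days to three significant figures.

For the 1D instantaneous-source solution, setting ∂C/∂t = 0 at fixed x gives v²t² + 2Dt − x² = 0, so t = (√(D² + v²x²) − D)/v².
√(D² + v²x²) = √(0.040² + 0.26² × 5.4²) = 1.405; v² = 0.0676.
t = (1.405 − 0.040)/0.0676 = 20.2 days (vs. the pure-advection estimate x/v = 20.8 d).

20.2 days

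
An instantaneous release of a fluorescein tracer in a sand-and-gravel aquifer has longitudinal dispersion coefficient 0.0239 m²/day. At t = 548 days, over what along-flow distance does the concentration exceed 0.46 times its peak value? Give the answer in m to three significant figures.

The plume is Gaussian with σ = √(2Dt) = √(2 × 0.0239 × 548) = 5.118 m.
C/C_peak = exp(−Δx²/(2σ²)) = 0.46 ⇒ Δx = σ·√(−2 ln 0.46) = 5.118 × 1.246 = 6.377 m.
Width = 2Δx = 12.8 m.

12.8 m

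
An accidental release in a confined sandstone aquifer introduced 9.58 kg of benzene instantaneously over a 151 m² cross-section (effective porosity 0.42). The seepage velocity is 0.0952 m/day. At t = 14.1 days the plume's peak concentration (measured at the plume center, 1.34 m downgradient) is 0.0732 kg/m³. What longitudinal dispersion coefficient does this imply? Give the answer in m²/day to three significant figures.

0.0240 m²/day

At the plume center C_max = M/(n_e·A·√(4πDt)), so D = M²/(4πt·(n_e·A·C_max)²).
n_e·A·C_max = 0.42 × 151 × 0.0732 = 4.642 kg/m.
D = 9.58²/(4π × 14.1 × 4.642²) = 0.0240 m²/day.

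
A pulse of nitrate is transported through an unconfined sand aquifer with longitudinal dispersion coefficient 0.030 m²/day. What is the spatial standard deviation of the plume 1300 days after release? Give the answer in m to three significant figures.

8.83 m

Dispersive spreading gives a Gaussian with σ² = 2Dt; advection only shifts the center.
σ = √(2 × 0.030 × 1300) = 8.83 m.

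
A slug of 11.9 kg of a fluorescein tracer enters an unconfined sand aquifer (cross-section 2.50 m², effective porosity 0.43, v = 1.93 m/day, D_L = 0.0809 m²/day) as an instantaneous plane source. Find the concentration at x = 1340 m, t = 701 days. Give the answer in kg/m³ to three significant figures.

For an instantaneous plane source, C(x,t) = M/(n_e·A·√(4πDt)) · exp(−(x−vt)²/(4Dt)), with n_e·A the pore (flow) area.
Plume center vt = 1.93 × 701 = 1352.93 m, so the well at 1340 m is 12.93 m upgradient of the peak.
√(4πDt) = 26.70 m, giving peak height M/(n_e·A·√(4πDt)) = 11.9/(0.43 × 2.50 × 26.70) = 0.4146 kg/m³.
(x−vt)²/(4Dt) = (-12.93)²/(4 × 0.0809 × 701) = 0.7370; exp(−0.7370) = 0.4785.
C = 0.4146 × 0.4785 = 0.198 kg/m³.

0.198 kg/m³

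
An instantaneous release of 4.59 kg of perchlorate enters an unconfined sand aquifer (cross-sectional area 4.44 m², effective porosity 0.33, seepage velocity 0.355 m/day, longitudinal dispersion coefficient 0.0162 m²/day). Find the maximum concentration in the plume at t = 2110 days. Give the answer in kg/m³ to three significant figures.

0.151 kg/m³

The peak of an instantaneous 1D plume sits at x = vt; there the Gaussian factor is 1 and C_max = M/(n_e·A·√(4πDt)), where n_e·A is the pore area the mass is dissolved in.
√(4πDt) = √(4π × 0.0162 × 2110) = 20.73 m, so C_max = 4.59/(0.33 × 4.44 × 20.73) = 0.151 kg/m³.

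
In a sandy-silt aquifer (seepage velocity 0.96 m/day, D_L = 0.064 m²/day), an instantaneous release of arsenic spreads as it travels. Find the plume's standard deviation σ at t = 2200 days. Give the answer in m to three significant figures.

16.8 m

Dispersive spreading gives a Gaussian with σ² = 2Dt; advection only shifts the center.
σ = √(2 × 0.064 × 2200) = 16.8 m.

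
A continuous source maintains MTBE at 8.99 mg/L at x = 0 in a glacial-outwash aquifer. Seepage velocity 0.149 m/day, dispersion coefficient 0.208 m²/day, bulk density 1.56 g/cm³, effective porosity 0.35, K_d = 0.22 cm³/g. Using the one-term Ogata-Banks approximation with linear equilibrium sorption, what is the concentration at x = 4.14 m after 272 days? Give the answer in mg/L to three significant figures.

Retardation factor R = 1 + ρ_b·K_d/n = 1 + 1.56 × 0.22/0.35 = 1.981.
Sorption retards both mechanisms: v_R = v/R = 0.07521 m/day, D_R = D/R = 0.1050 m²/day.
v_R·t = 0.07521 × 272 = 20.45712 m; 2√(D_R t) = 10.69 m; argument = (4.14 − 20.45712)/10.69 = -1.526.
C = C₀ × ½·erfc(-1.526) = 8.99 × 0.9845 = 8.85 mg/L.

8.85 mg/L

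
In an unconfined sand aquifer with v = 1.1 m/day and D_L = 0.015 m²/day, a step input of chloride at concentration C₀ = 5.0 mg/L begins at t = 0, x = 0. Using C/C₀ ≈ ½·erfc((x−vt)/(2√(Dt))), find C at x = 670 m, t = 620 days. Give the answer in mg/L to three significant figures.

4.99 mg/L

For a continuous step input, C/C₀ ≈ ½·erfc((x−vt)/(2√(Dt))).
vt = 1.1 × 620 = 682 m and 2√(Dt) = 2√(0.015 × 620) = 6.099 m.
Argument (x−vt)/(2√(Dt)) = (670 − 682)/6.099 = -1.968; ½·erfc(-1.968) = 0.9973.
C = 5.0 × 0.9973 = 4.99 mg/L.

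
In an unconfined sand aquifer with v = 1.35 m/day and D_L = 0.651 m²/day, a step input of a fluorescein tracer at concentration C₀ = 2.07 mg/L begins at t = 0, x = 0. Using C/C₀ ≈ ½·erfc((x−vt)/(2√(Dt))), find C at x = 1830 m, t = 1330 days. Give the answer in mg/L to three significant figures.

For a continuous step input, C/C₀ ≈ ½·erfc((x−vt)/(2√(Dt))).
vt = 1.35 × 1330 = 1795.5 m and 2√(Dt) = 2√(0.651 × 1330) = 58.85 m.
Argument (x−vt)/(2√(Dt)) = (1830 − 1795.5)/58.85 = 0.5862; ½·erfc(0.5862) = 0.2035.
C = 2.07 × 0.2035 = 0.421 mg/L.

0.421 mg/L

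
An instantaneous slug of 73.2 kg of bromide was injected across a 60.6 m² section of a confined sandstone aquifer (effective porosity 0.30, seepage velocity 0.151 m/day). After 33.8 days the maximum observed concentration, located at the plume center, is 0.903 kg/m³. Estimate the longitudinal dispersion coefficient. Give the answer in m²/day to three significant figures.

At the plume center C_max = M/(n_e·A·√(4πDt)), so D = M²/(4πt·(n_e·A·C_max)²).
n_e·A·C_max = 0.30 × 60.6 × 0.903 = 16.42 kg/m.
D = 73.2²/(4π × 33.8 × 16.42²) = 0.0468 m²/day.

0.0468 m²/day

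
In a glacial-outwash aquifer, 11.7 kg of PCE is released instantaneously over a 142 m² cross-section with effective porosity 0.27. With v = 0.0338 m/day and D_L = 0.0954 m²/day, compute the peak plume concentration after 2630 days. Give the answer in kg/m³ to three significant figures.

The peak of an instantaneous 1D plume sits at x = vt; there the Gaussian factor is 1 and C_max = M/(n_e·A·√(4πDt)), where n_e·A is the pore area the mass is dissolved in.
√(4πDt) = √(4π × 0.0954 × 2630) = 56.15 m, so C_max = 11.7/(0.27 × 142 × 56.15) = 0.00543 kg/m³.

0.00543 kg/m³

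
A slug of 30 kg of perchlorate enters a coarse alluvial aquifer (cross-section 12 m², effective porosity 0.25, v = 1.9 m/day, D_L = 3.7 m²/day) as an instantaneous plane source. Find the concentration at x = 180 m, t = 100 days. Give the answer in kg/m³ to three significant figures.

For an instantaneous plane source, C(x,t) = M/(n_e·A·√(4πDt)) · exp(−(x−vt)²/(4Dt)), with n_e·A the pore (flow) area.
Plume center vt = 1.9 × 100 = 190 m, so the well at 180 m is 10 m upgradient of the peak.
√(4πDt) = 68.19 m, giving peak height M/(n_e·A·√(4πDt)) = 30/(0.25 × 12 × 68.19) = 0.1466 kg/m³.
(x−vt)²/(4Dt) = (-10)²/(4 × 3.7 × 100) = 0.06757; exp(−0.06757) = 0.9347.
C = 0.1466 × 0.9347 = 0.137 kg/m³.

0.137 kg/m³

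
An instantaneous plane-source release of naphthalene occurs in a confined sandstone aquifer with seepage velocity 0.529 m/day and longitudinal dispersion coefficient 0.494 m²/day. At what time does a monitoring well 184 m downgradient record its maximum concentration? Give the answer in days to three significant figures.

346 days

For the 1D instantaneous-source solution, setting ∂C/∂t = 0 at fixed x gives v²t² + 2Dt − x² = 0, so t = (√(D² + v²x²) − D)/v².
√(D² + v²x²) = √(0.494² + 0.529² × 184²) = 97.34; v² = 0.279841.
t = (97.34 − 0.494)/0.279841 = 346 days (vs. the pure-advection estimate x/v = 348 d).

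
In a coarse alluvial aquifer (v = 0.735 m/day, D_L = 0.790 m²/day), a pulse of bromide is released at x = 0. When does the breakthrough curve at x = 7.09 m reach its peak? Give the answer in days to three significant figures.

For the 1D instantaneous-source solution, setting ∂C/∂t = 0 at fixed x gives v²t² + 2Dt − x² = 0, so t = (√(D² + v²x²) − D)/v².
√(D² + v²x²) = √(0.790² + 0.735² × 7.09²) = 5.271; v² = 0.540225.
t = (5.271 − 0.790)/0.540225 = 8.29 days (vs. the pure-advection estimate x/v = 9.65 d).

8.29 days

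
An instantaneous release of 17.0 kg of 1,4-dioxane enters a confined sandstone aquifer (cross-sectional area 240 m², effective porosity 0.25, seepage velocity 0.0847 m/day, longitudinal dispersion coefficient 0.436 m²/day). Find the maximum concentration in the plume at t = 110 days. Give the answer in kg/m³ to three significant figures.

0.0115 kg/m³

The peak of an instantaneous 1D plume sits at x = vt; there the Gaussian factor is 1 and C_max = M/(n_e·A·√(4πDt)), where n_e·A is the pore area the mass is dissolved in.
√(4πDt) = √(4π × 0.436 × 110) = 24.55 m, so C_max = 17.0/(0.25 × 240 × 24.55) = 0.0115 kg/m³.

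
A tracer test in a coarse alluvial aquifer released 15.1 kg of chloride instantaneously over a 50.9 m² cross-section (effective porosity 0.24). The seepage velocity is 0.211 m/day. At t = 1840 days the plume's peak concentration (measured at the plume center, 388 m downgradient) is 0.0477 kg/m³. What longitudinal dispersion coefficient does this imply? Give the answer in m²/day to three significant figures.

At the plume center C_max = M/(n_e·A·√(4πDt)), so D = M²/(4πt·(n_e·A·C_max)²).
n_e·A·C_max = 0.24 × 50.9 × 0.0477 = 0.5827 kg/m.
D = 15.1²/(4π × 1840 × 0.5827²) = 0.0290 m²/day.

0.0290 m²/day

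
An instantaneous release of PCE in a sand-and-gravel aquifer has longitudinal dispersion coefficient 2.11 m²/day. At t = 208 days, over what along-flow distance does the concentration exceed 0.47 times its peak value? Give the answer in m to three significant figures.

72.8 m

The plume is Gaussian with σ = √(2Dt) = √(2 × 2.11 × 208) = 29.63 m.
C/C_peak = exp(−Δx²/(2σ²)) = 0.47 ⇒ Δx = σ·√(−2 ln 0.47) = 29.63 × 1.229 = 36.42 m.
Width = 2Δx = 72.8 m.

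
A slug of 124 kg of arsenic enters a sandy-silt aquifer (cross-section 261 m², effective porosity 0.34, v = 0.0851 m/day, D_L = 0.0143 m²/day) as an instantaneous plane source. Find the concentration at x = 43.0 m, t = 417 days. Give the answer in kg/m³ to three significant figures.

0.0151 kg/m³

For an instantaneous plane source, C(x,t) = M/(n_e·A·√(4πDt)) · exp(−(x−vt)²/(4Dt)), with n_e·A the pore (flow) area.
Plume center vt = 0.0851 × 417 = 35.4867 m, so the well at 43.0 m is 7.5133 m downgradient of the peak.
√(4πDt) = 8.656 m, giving peak height M/(n_e·A·√(4πDt)) = 124/(0.34 × 261 × 8.656) = 0.1614 kg/m³.
(x−vt)²/(4Dt) = (7.5133)²/(4 × 0.0143 × 417) = 2.367; exp(−2.367) = 0.09376.
C = 0.1614 × 0.09376 = 0.0151 kg/m³.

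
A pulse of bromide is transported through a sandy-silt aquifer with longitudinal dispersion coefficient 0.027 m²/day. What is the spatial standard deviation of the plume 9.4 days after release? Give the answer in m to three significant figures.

0.712 m

Dispersive spreading gives a Gaussian with σ² = 2Dt; advection only shifts the center.
σ = √(2 × 0.027 × 9.4) = 0.712 m.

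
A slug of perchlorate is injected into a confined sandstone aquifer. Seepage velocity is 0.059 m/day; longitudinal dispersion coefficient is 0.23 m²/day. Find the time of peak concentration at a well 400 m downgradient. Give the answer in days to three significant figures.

For the 1D instantaneous-source solution, setting ∂C/∂t = 0 at fixed x gives v²t² + 2Dt − x² = 0, so t = (√(D² + v²x²) − D)/v².
√(D² + v²x²) = √(0.23² + 0.059² × 400²) = 23.60; v² = 0.003481.
t = (23.60 − 0.23)/0.003481 = 6710 days (vs. the pure-advection estimate x/v = 6780 d).

6710 days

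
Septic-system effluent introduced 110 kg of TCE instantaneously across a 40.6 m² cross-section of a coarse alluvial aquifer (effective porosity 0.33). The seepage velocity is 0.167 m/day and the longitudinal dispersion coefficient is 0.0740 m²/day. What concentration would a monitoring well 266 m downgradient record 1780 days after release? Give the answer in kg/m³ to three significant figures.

For an instantaneous plane source, C(x,t) = M/(n_e·A·√(4πDt)) · exp(−(x−vt)²/(4Dt)), with n_e·A the pore (flow) area.
Plume center vt = 0.167 × 1780 = 297.26 m, so the well at 266 m is 31.26 m upgradient of the peak.
√(4πDt) = 40.68 m, giving peak height M/(n_e·A·√(4πDt)) = 110/(0.33 × 40.6 × 40.68) = 0.2018 kg/m³.
(x−vt)²/(4Dt) = (-31.26)²/(4 × 0.0740 × 1780) = 1.855; exp(−1.855) = 0.1565.
C = 0.2018 × 0.1565 = 0.0316 kg/m³.

0.0316 kg/m³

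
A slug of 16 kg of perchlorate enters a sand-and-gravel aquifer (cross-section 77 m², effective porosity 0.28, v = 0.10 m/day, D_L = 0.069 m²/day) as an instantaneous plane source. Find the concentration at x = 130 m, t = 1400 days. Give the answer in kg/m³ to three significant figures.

0.0164 kg/m³

For an instantaneous plane source, C(x,t) = M/(n_e·A·√(4πDt)) · exp(−(x−vt)²/(4Dt)), with n_e·A the pore (flow) area.
Plume center vt = 0.10 × 1400 = 140 m, so the well at 130 m is 10 m upgradient of the peak.
√(4πDt) = 34.84 m, giving peak height M/(n_e·A·√(4πDt)) = 16/(0.28 × 77 × 34.84) = 0.02130 kg/m³.
(x−vt)²/(4Dt) = (-10)²/(4 × 0.069 × 1400) = 0.2588; exp(−0.2588) = 0.7720.
C = 0.02130 × 0.7720 = 0.0164 kg/m³.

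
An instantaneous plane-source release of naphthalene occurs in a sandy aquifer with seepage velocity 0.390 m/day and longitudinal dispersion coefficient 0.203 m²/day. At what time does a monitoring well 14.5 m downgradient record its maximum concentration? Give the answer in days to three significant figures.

For the 1D instantaneous-source solution, setting ∂C/∂t = 0 at fixed x gives v²t² + 2Dt − x² = 0, so t = (√(D² + v²x²) − D)/v².
√(D² + v²x²) = √(0.203² + 0.390² × 14.5²) = 5.659; v² = 0.1521.
t = (5.659 − 0.203)/0.1521 = 35.9 days (vs. the pure-advection estimate x/v = 37.2 d).

35.9 days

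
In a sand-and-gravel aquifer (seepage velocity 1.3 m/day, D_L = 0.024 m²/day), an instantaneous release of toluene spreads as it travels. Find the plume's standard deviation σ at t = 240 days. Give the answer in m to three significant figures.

3.39 m

Dispersive spreading gives a Gaussian with σ² = 2Dt; advection only shifts the center.
σ = √(2 × 0.024 × 240) = 3.39 m.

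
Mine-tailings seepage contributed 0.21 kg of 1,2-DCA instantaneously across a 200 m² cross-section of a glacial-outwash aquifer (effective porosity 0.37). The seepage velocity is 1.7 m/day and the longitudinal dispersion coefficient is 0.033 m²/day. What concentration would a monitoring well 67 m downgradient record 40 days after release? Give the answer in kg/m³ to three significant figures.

For an instantaneous plane source, C(x,t) = M/(n_e·A·√(4πDt)) · exp(−(x−vt)²/(4Dt)), with n_e·A the pore (flow) area.
Plume center vt = 1.7 × 40 = 68 m, so the well at 67 m is 1 m upgradient of the peak.
√(4πDt) = 4.073 m, giving peak height M/(n_e·A·√(4πDt)) = 0.21/(0.37 × 200 × 4.073) = 0.0006967 kg/m³.
(x−vt)²/(4Dt) = (-1)²/(4 × 0.033 × 40) = 0.1894; exp(−0.1894) = 0.8275.
C = 0.0006967 × 0.8275 = 0.000577 kg/m³.

0.000577 kg/m³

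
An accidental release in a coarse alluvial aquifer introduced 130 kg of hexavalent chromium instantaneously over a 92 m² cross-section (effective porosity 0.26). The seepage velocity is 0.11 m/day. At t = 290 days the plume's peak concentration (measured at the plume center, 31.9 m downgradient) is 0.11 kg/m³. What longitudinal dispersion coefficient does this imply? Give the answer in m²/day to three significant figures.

0.670 m²/day

At the plume center C_max = M/(n_e·A·√(4πDt)), so D = M²/(4πt·(n_e·A·C_max)²).
n_e·A·C_max = 0.26 × 92 × 0.11 = 2.631 kg/m.
D = 130²/(4π × 290 × 2.631²) = 0.670 m²/day.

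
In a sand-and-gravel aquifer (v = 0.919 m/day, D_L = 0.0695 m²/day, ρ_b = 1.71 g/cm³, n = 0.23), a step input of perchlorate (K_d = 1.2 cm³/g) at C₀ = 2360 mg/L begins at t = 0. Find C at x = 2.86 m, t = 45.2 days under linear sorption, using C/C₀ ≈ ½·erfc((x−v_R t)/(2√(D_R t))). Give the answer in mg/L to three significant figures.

2250 mg/L

Retardation factor R = 1 + ρ_b·K_d/n = 1 + 1.71 × 1.2/0.23 = 9.922.
Sorption retards both mechanisms: v_R = v/R = 0.09262 m/day, D_R = D/R = 0.007005 m²/day.
v_R·t = 0.09262 × 45.2 = 4.186424 m; 2√(D_R t) = 1.125 m; argument = (2.86 − 4.186424)/1.125 = -1.179.
C = C₀ × ½·erfc(-1.179) = 2360 × 0.9523 = 2250 mg/L.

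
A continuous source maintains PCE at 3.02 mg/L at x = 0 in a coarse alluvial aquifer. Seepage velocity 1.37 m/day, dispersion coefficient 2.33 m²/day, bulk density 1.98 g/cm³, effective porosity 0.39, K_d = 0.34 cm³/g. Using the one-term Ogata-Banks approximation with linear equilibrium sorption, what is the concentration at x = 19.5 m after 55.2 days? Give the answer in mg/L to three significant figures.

Retardation factor R = 1 + ρ_b·K_d/n = 1 + 1.98 × 0.34/0.39 = 2.726.
Sorption retards both mechanisms: v_R = v/R = 0.5026 m/day, D_R = D/R = 0.8547 m²/day.
v_R·t = 0.5026 × 55.2 = 27.74352 m; 2√(D_R t) = 13.74 m; argument = (19.5 − 27.74352)/13.74 = -0.6000.
C = C₀ × ½·erfc(-0.6000) = 3.02 × 0.8019 = 2.42 mg/L.

2.42 mg/L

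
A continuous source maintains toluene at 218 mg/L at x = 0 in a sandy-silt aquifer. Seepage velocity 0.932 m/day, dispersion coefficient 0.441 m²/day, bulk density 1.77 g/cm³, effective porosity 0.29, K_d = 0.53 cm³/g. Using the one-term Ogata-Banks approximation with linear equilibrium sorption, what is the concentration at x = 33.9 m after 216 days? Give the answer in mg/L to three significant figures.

Retardation factor R = 1 + ρ_b·K_d/n = 1 + 1.77 × 0.53/0.29 = 4.235.
Sorption retards both mechanisms: v_R = v/R = 0.2201 m/day, D_R = D/R = 0.1041 m²/day.
v_R·t = 0.2201 × 216 = 47.5416 m; 2√(D_R t) = 9.484 m; argument = (33.9 − 47.5416)/9.484 = -1.438.
C = C₀ × ½·erfc(-1.438) = 218 × 0.9790 = 213 mg/L.

213 mg/L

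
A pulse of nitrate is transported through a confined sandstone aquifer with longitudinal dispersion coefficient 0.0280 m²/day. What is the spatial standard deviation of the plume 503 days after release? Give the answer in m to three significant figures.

5.31 m

Dispersive spreading gives a Gaussian with σ² = 2Dt; advection only shifts the center.
σ = √(2 × 0.0280 × 503) = 5.31 m.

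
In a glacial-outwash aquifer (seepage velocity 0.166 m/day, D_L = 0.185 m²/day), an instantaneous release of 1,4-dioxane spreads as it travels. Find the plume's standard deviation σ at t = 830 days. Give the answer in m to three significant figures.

Dispersive spreading gives a Gaussian with σ² = 2Dt; advection only shifts the center.
σ = √(2 × 0.185 × 830) = 17.5 m.

17.5 m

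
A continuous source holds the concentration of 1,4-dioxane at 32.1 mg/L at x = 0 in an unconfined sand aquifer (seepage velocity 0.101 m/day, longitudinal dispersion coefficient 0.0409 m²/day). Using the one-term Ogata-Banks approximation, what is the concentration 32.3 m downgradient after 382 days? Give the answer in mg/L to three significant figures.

27.9 mg/L

For a continuous step input, C/C₀ ≈ ½·erfc((x−vt)/(2√(Dt))).
vt = 0.101 × 382 = 38.582 m and 2√(Dt) = 2√(0.0409 × 382) = 7.905 m.
Argument (x−vt)/(2√(Dt)) = (32.3 − 38.582)/7.905 = -0.7947; ½·erfc(-0.7947) = 0.8695.
C = 32.1 × 0.8695 = 27.9 mg/L.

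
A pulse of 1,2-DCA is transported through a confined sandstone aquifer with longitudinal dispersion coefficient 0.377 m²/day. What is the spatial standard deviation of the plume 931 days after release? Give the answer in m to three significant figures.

Dispersive spreading gives a Gaussian with σ² = 2Dt; advection only shifts the center.
σ = √(2 × 0.377 × 931) = 26.5 m.

26.5 m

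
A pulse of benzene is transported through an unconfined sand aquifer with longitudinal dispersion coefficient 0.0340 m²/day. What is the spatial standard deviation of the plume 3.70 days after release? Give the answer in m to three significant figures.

Dispersive spreading gives a Gaussian with σ² = 2Dt; advection only shifts the center.
σ = √(2 × 0.0340 × 3.70) = 0.502 m.

0.502 m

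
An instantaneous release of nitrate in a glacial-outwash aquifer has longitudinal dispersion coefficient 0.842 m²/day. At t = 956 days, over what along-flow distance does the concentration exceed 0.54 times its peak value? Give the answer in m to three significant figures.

89.1 m

The plume is Gaussian with σ = √(2Dt) = √(2 × 0.842 × 956) = 40.12 m.
C/C_peak = exp(−Δx²/(2σ²)) = 0.54 ⇒ Δx = σ·√(−2 ln 0.54) = 40.12 × 1.110 = 44.53 m.
Width = 2Δx = 89.1 m.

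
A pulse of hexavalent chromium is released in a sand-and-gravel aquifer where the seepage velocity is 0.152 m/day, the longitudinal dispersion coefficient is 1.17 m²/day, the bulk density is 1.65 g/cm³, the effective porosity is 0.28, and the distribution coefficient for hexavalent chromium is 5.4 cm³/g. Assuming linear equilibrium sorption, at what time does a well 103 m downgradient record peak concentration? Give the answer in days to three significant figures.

20600 days

Retardation factor R = 1 + ρ_b·K_d/n = 1 + 1.65 × 5.4/0.28 = 32.82.
Sorption retards both mechanisms: v_R = v/R = 0.004631 m/day, D_R = D/R = 0.03565 m²/day.
Peak time from v_R²t² + 2D_R t − x² = 0: t = (√(D_R² + v_R²x²) − D_R)/v_R².
√(D_R² + v_R²x²) = √(0.03565² + 0.004631² × 103²) = 0.4783; v_R² = 2.145e-05.
t = (0.4783 − 0.03565)/2.145e-05 = 20600 days.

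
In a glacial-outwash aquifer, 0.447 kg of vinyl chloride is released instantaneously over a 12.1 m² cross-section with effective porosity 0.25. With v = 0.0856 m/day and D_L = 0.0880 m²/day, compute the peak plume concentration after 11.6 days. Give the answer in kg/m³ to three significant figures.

0.0413 kg/m³

The peak of an instantaneous 1D plume sits at x = vt; there the Gaussian factor is 1 and C_max = M/(n_e·A·√(4πDt)), where n_e·A is the pore area the mass is dissolved in.
√(4πDt) = √(4π × 0.0880 × 11.6) = 3.582 m, so C_max = 0.447/(0.25 × 12.1 × 3.582) = 0.0413 kg/m³.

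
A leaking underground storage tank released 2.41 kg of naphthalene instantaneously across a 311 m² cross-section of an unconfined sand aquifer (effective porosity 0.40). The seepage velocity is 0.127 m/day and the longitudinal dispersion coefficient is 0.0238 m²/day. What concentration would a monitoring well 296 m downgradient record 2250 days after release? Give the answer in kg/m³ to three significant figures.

0.000457 kg/m³

For an instantaneous plane source, C(x,t) = M/(n_e·A·√(4πDt)) · exp(−(x−vt)²/(4Dt)), with n_e·A the pore (flow) area.
Plume center vt = 0.127 × 2250 = 285.75 m, so the well at 296 m is 10.25 m downgradient of the peak.
√(4πDt) = 25.94 m, giving peak height M/(n_e·A·√(4πDt)) = 2.41/(0.40 × 311 × 25.94) = 0.0007468 kg/m³.
(x−vt)²/(4Dt) = (10.25)²/(4 × 0.0238 × 2250) = 0.4905; exp(−0.4905) = 0.6123.
C = 0.0007468 × 0.6123 = 0.000457 kg/m³.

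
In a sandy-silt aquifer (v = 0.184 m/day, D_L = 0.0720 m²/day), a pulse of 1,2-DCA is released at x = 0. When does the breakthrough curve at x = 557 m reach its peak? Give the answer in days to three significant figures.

3030 days

For the 1D instantaneous-source solution, setting ∂C/∂t = 0 at fixed x gives v²t² + 2Dt − x² = 0, so t = (√(D² + v²x²) − D)/v².
√(D² + v²x²) = √(0.0720² + 0.184² × 557²) = 102.5; v² = 0.033856.
t = (102.5 − 0.0720)/0.033856 = 3030 days (vs. the pure-advection estimate x/v = 3030 d).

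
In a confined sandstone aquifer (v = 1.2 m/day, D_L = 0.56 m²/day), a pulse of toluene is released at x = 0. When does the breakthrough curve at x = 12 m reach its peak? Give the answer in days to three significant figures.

9.62 days

For the 1D instantaneous-source solution, setting ∂C/∂t = 0 at fixed x gives v²t² + 2Dt − x² = 0, so t = (√(D² + v²x²) − D)/v².
√(D² + v²x²) = √(0.56² + 1.2² × 12²) = 14.41; v² = 1.44.
t = (14.41 − 0.56)/1.44 = 9.62 days (vs. the pure-advection estimate x/v = 10.0 d).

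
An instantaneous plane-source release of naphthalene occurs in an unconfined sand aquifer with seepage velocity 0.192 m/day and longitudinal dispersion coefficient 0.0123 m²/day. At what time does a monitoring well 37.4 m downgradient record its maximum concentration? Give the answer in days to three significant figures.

194 days

For the 1D instantaneous-source solution, setting ∂C/∂t = 0 at fixed x gives v²t² + 2Dt − x² = 0, so t = (√(D² + v²x²) − D)/v².
√(D² + v²x²) = √(0.0123² + 0.192² × 37.4²) = 7.181; v² = 0.036864.
t = (7.181 − 0.0123)/0.036864 = 194 days (vs. the pure-advection estimate x/v = 195 d).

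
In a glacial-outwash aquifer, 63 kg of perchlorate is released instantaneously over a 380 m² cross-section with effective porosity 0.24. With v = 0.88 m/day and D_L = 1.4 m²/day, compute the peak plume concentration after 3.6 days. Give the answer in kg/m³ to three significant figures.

0.0868 kg/m³

The peak of an instantaneous 1D plume sits at x = vt; there the Gaussian factor is 1 and C_max = M/(n_e·A·√(4πDt)), where n_e·A is the pore area the mass is dissolved in.
√(4πDt) = √(4π × 1.4 × 3.6) = 7.958 m, so C_max = 63/(0.24 × 380 × 7.958) = 0.0868 kg/m³.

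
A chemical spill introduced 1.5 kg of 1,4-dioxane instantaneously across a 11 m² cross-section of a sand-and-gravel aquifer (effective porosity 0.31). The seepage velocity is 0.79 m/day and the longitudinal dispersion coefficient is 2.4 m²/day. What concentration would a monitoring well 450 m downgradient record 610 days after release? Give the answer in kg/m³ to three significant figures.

0.00273 kg/m³

For an instantaneous plane source, C(x,t) = M/(n_e·A·√(4πDt)) · exp(−(x−vt)²/(4Dt)), with n_e·A the pore (flow) area.
Plume center vt = 0.79 × 610 = 481.9 m, so the well at 450 m is 31.9 m upgradient of the peak.
√(4πDt) = 135.6 m, giving peak height M/(n_e·A·√(4πDt)) = 1.5/(0.31 × 11 × 135.6) = 0.003244 kg/m³.
(x−vt)²/(4Dt) = (-31.9)²/(4 × 2.4 × 610) = 0.1738; exp(−0.1738) = 0.8405.
C = 0.003244 × 0.8405 = 0.00273 kg/m³.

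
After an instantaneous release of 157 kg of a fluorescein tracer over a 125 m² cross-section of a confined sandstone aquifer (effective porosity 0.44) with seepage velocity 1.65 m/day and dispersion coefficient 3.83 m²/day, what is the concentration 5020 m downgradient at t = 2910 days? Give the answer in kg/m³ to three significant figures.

For an instantaneous plane source, C(x,t) = M/(n_e·A·√(4πDt)) · exp(−(x−vt)²/(4Dt)), with n_e·A the pore (flow) area.
Plume center vt = 1.65 × 2910 = 4801.5 m, so the well at 5020 m is 218.5 m downgradient of the peak.
√(4πDt) = 374.2 m, giving peak height M/(n_e·A·√(4πDt)) = 157/(0.44 × 125 × 374.2) = 0.007628 kg/m³.
(x−vt)²/(4Dt) = (218.5)²/(4 × 3.83 × 2910) = 1.071; exp(−1.071) = 0.3427.
C = 0.007628 × 0.3427 = 0.00261 kg/m³.

0.00261 kg/m³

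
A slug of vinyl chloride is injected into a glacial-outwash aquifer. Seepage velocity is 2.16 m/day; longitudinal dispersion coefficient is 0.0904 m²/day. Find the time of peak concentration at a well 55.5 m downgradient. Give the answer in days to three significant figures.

25.7 days

For the 1D instantaneous-source solution, setting ∂C/∂t = 0 at fixed x gives v²t² + 2Dt − x² = 0, so t = (√(D² + v²x²) − D)/v².
√(D² + v²x²) = √(0.0904² + 2.16² × 55.5²) = 119.9; v² = 4.6656.
t = (119.9 − 0.0904)/4.6656 = 25.7 days (vs. the pure-advection estimate x/v = 25.7 d).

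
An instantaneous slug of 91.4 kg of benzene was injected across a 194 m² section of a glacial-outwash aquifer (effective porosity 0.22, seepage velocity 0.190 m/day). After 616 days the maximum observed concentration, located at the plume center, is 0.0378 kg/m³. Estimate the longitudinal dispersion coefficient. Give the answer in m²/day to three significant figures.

0.415 m²/day

At the plume center C_max = M/(n_e·A·√(4πDt)), so D = M²/(4πt·(n_e·A·C_max)²).
n_e·A·C_max = 0.22 × 194 × 0.0378 = 1.613 kg/m.
D = 91.4²/(4π × 616 × 1.613²) = 0.415 m²/day.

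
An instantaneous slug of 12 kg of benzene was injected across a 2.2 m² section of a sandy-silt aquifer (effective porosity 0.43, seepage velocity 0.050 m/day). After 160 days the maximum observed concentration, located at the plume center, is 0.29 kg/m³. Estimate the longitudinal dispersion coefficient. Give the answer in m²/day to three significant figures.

0.952 m²/day

At the plume center C_max = M/(n_e·A·√(4πDt)), so D = M²/(4πt·(n_e·A·C_max)²).
n_e·A·C_max = 0.43 × 2.2 × 0.29 = 0.2743 kg/m.
D = 12²/(4π × 160 × 0.2743²) = 0.952 m²/day.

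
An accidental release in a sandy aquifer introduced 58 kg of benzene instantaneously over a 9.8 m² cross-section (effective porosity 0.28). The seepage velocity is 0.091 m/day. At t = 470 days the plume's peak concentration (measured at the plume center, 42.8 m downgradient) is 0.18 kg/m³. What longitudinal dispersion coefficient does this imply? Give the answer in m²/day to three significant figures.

2.33 m²/day

At the plume center C_max = M/(n_e·A·√(4πDt)), so D = M²/(4πt·(n_e·A·C_max)²).
n_e·A·C_max = 0.28 × 9.8 × 0.18 = 0.4939 kg/m.
D = 58²/(4π × 470 × 0.4939²) = 2.33 m²/day.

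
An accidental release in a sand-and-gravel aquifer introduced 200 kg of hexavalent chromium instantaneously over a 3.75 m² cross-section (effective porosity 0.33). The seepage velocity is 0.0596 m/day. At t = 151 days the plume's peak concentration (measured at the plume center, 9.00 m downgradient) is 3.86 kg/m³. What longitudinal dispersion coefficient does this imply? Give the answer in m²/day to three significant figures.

At the plume center C_max = M/(n_e·A·√(4πDt)), so D = M²/(4πt·(n_e·A·C_max)²).
n_e·A·C_max = 0.33 × 3.75 × 3.86 = 4.777 kg/m.
D = 200²/(4π × 151 × 4.777²) = 0.924 m²/day.

0.924 m²/day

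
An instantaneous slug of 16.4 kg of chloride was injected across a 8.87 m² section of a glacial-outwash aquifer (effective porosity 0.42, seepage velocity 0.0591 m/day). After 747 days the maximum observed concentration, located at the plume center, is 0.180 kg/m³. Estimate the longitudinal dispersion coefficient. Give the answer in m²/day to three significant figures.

At the plume center C_max = M/(n_e·A·√(4πDt)), so D = M²/(4πt·(n_e·A·C_max)²).
n_e·A·C_max = 0.42 × 8.87 × 0.180 = 0.6706 kg/m.
D = 16.4²/(4π × 747 × 0.6706²) = 0.0637 m²/day.

0.0637 m²/day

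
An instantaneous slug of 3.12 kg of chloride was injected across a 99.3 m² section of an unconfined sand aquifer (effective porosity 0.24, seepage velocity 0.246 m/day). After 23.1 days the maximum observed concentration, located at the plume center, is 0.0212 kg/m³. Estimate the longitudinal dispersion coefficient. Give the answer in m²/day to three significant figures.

0.131 m²/day

At the plume center C_max = M/(n_e·A·√(4πDt)), so D = M²/(4πt·(n_e·A·C_max)²).
n_e·A·C_max = 0.24 × 99.3 × 0.0212 = 0.5052 kg/m.
D = 3.12²/(4π × 23.1 × 0.5052²) = 0.131 m²/day.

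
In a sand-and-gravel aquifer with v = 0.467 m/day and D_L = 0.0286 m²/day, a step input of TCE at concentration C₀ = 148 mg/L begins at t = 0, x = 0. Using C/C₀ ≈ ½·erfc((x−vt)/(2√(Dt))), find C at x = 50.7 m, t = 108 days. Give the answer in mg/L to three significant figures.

For a continuous step input, C/C₀ ≈ ½·erfc((x−vt)/(2√(Dt))).
vt = 0.467 × 108 = 50.436 m and 2√(Dt) = 2√(0.0286 × 108) = 3.515 m.
Argument (x−vt)/(2√(Dt)) = (50.7 − 50.436)/3.515 = 0.07511; ½·erfc(0.07511) = 0.4577.
C = 148 × 0.4577 = 67.7 mg/L.

67.7 mg/L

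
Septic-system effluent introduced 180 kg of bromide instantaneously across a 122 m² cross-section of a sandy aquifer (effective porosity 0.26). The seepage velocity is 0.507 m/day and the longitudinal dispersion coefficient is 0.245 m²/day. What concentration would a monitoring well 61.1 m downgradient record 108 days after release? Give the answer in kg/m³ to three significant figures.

0.213 kg/m³

For an instantaneous plane source, C(x,t) = M/(n_e·A·√(4πDt)) · exp(−(x−vt)²/(4Dt)), with n_e·A the pore (flow) area.
Plume center vt = 0.507 × 108 = 54.756 m, so the well at 61.1 m is 6.344 m downgradient of the peak.
√(4πDt) = 18.23 m, giving peak height M/(n_e·A·√(4πDt)) = 180/(0.26 × 122 × 18.23) = 0.3113 kg/m³.
(x−vt)²/(4Dt) = (6.344)²/(4 × 0.245 × 108) = 0.3803; exp(−0.3803) = 0.6837.
C = 0.3113 × 0.6837 = 0.213 kg/m³.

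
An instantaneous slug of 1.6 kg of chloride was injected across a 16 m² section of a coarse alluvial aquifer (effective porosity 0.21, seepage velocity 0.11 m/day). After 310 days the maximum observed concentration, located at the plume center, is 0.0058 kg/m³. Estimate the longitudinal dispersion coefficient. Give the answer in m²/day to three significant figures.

At the plume center C_max = M/(n_e·A·√(4πDt)), so D = M²/(4πt·(n_e·A·C_max)²).
n_e·A·C_max = 0.21 × 16 × 0.0058 = 0.01949 kg/m.
D = 1.6²/(4π × 310 × 0.01949²) = 1.73 m²/day.

1.73 m²/day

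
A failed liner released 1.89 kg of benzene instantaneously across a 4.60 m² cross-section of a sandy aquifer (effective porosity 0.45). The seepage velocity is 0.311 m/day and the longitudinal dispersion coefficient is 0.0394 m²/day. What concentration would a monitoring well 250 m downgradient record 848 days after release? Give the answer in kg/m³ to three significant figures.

0.0109 kg/m³

For an instantaneous plane source, C(x,t) = M/(n_e·A·√(4πDt)) · exp(−(x−vt)²/(4Dt)), with n_e·A the pore (flow) area.
Plume center vt = 0.311 × 848 = 263.728 m, so the well at 250 m is 13.728 m upgradient of the peak.
√(4πDt) = 20.49 m, giving peak height M/(n_e·A·√(4πDt)) = 1.89/(0.45 × 4.60 × 20.49) = 0.04456 kg/m³.
(x−vt)²/(4Dt) = (-13.728)²/(4 × 0.0394 × 848) = 1.410; exp(−1.410) = 0.2441.
C = 0.04456 × 0.2441 = 0.0109 kg/m³.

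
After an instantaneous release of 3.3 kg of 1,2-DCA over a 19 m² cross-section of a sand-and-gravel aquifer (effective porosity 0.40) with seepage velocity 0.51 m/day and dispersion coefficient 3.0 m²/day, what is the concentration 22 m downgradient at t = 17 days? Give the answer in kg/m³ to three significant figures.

0.00718 kg/m³

For an instantaneous plane source, C(x,t) = M/(n_e·A·√(4πDt)) · exp(−(x−vt)²/(4Dt)), with n_e·A the pore (flow) area.
Plume center vt = 0.51 × 17 = 8.67 m, so the well at 22 m is 13.33 m downgradient of the peak.
√(4πDt) = 25.32 m, giving peak height M/(n_e·A·√(4πDt)) = 3.3/(0.40 × 19 × 25.32) = 0.01715 kg/m³.
(x−vt)²/(4Dt) = (13.33)²/(4 × 3.0 × 17) = 0.8710; exp(−0.8710) = 0.4185.
C = 0.01715 × 0.4185 = 0.00718 kg/m³.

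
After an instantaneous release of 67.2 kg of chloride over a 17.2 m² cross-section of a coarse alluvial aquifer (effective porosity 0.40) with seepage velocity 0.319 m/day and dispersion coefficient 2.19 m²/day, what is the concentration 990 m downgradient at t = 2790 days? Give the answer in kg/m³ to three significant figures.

For an instantaneous plane source, C(x,t) = M/(n_e·A·√(4πDt)) · exp(−(x−vt)²/(4Dt)), with n_e·A the pore (flow) area.
Plume center vt = 0.319 × 2790 = 890.01 m, so the well at 990 m is 99.99 m downgradient of the peak.
√(4πDt) = 277.1 m, giving peak height M/(n_e·A·√(4πDt)) = 67.2/(0.40 × 17.2 × 277.1) = 0.03525 kg/m³.
(x−vt)²/(4Dt) = (99.99)²/(4 × 2.19 × 2790) = 0.4091; exp(−0.4091) = 0.6642.
C = 0.03525 × 0.6642 = 0.0234 kg/m³.

0.0234 kg/m³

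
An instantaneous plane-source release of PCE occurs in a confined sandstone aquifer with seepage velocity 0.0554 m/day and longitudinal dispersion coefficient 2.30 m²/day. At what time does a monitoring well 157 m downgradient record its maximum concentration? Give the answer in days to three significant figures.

For the 1D instantaneous-source solution, setting ∂C/∂t = 0 at fixed x gives v²t² + 2Dt − x² = 0, so t = (√(D² + v²x²) − D)/v².
√(D² + v²x²) = √(2.30² + 0.0554² × 157²) = 8.997; v² = 0.00306916.
t = (8.997 − 2.30)/0.00306916 = 2180 days (vs. the pure-advection estimate x/v = 2830 d).

2180 days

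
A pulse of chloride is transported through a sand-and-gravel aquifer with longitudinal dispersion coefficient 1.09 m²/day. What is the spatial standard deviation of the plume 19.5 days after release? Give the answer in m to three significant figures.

Dispersive spreading gives a Gaussian with σ² = 2Dt; advection only shifts the center.
σ = √(2 × 1.09 × 19.5) = 6.52 m.

6.52 m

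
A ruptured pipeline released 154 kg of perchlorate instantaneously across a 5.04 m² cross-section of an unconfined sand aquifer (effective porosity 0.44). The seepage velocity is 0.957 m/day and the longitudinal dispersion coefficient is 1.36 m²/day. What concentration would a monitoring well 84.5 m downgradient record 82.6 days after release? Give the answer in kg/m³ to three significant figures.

1.73 kg/m³

For an instantaneous plane source, C(x,t) = M/(n_e·A·√(4πDt)) · exp(−(x−vt)²/(4Dt)), with n_e·A the pore (flow) area.
Plume center vt = 0.957 × 82.6 = 79.0482 m, so the well at 84.5 m is 5.4518 m downgradient of the peak.
√(4πDt) = 37.57 m, giving peak height M/(n_e·A·√(4πDt)) = 154/(0.44 × 5.04 × 37.57) = 1.848 kg/m³.
(x−vt)²/(4Dt) = (5.4518)²/(4 × 1.36 × 82.6) = 0.06615; exp(−0.06615) = 0.9360.
C = 1.848 × 0.9360 = 1.73 kg/m³.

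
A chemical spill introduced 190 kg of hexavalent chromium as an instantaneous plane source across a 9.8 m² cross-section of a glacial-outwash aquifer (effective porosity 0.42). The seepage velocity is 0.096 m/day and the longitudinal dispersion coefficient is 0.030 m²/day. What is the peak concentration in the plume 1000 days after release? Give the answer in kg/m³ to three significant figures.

2.38 kg/m³

The peak of an instantaneous 1D plume sits at x = vt; there the Gaussian factor is 1 and C_max = M/(n_e·A·√(4πDt)), where n_e·A is the pore area the mass is dissolved in.
√(4πDt) = √(4π × 0.030 × 1000) = 19.42 m, so C_max = 190/(0.42 × 9.8 × 19.42) = 2.38 kg/m³.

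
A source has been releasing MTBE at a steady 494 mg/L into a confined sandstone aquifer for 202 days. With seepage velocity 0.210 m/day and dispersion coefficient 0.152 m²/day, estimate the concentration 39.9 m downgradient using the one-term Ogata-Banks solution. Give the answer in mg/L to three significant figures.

309 mg/L

For a continuous step input, C/C₀ ≈ ½·erfc((x−vt)/(2√(Dt))).
vt = 0.210 × 202 = 42.42 m and 2√(Dt) = 2√(0.152 × 202) = 11.08 m.
Argument (x−vt)/(2√(Dt)) = (39.9 − 42.42)/11.08 = -0.2274; ½·erfc(-0.2274) = 0.6261.
C = 494 × 0.6261 = 309 mg/L.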